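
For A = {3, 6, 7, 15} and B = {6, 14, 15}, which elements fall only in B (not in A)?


A = {3, 6, 7, 15}
B = {6, 14, 15}
Region: only in B (not in A)
Elements: {14}

Elements only in B (not in A): {14}


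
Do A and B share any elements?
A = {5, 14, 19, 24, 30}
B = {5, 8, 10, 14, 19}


Disjoint means A ∩ B = ∅.
A ∩ B = {5, 14, 19}
A ∩ B ≠ ∅, so A and B are NOT disjoint.

Yes — A and B share the element(s) of A ∩ B = {5, 14, 19}, so they are not disjoint


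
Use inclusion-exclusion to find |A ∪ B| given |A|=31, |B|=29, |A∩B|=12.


|A ∪ B| = |A| + |B| - |A ∩ B|
= 31 + 29 - 12
= 48

|A ∪ B| = 48


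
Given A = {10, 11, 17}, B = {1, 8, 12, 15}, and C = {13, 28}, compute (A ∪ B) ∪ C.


A ∪ B = {1, 8, 10, 11, 12, 15, 17}
(A ∪ B) ∪ C = {1, 8, 10, 11, 12, 13, 15, 17, 28}

A ∪ B ∪ C = {1, 8, 10, 11, 12, 13, 15, 17, 28}


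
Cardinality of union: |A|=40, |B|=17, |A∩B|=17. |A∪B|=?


|A ∪ B| = |A| + |B| - |A ∩ B|
= 40 + 17 - 17
= 40

|A ∪ B| = 40


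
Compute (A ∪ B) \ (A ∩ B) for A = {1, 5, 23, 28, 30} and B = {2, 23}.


A △ B = (A \ B) ∪ (B \ A) = elements in exactly one of A or B
A \ B = {1, 5, 28, 30}
B \ A = {2}
A △ B = {1, 2, 5, 28, 30}

A △ B = {1, 2, 5, 28, 30}


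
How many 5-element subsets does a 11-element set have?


C(n,k) = n! / (k!(n-k)!)
C(11,5) = 11! / (5!6!)
= 462

C(11,5) = 462


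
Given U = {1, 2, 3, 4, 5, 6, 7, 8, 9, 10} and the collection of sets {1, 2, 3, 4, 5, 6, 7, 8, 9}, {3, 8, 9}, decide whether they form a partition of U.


A partition requires: (1) non-empty parts, (2) pairwise disjoint, (3) union = U
Parts: {1, 2, 3, 4, 5, 6, 7, 8, 9}, {3, 8, 9}
Union of parts: {1, 2, 3, 4, 5, 6, 7, 8, 9}
U = {1, 2, 3, 4, 5, 6, 7, 8, 9, 10}
All non-empty? True
Pairwise disjoint? False
Covers U? False

No, not a valid partition


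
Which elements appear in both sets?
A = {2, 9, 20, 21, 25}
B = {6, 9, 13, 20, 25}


A ∩ B = elements in both A and B
A = {2, 9, 20, 21, 25}
B = {6, 9, 13, 20, 25}
A ∩ B = {9, 20, 25}

A ∩ B = {9, 20, 25}


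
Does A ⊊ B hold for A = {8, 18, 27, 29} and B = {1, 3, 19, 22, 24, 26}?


A ⊂ B requires: A ⊆ B AND A ≠ B.
A ⊆ B? No
A ⊄ B, so A is not a proper subset.

No, A is not a proper subset of B


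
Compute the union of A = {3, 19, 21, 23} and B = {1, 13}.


A ∪ B = all elements in A or B (or both)
A = {3, 19, 21, 23}
B = {1, 13}
A ∪ B = {1, 3, 13, 19, 21, 23}

A ∪ B = {1, 3, 13, 19, 21, 23}


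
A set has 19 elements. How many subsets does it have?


Number of subsets = 2^n
= 2^19
= 524288

|P(A)| = 524288


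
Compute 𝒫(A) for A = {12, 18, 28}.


|A| = 3, so |P(A)| = 2^3 = 8
Enumerate subsets by cardinality (0 to 3):
∅, {12}, {18}, {28}, {12, 18}, {12, 28}, {18, 28}, {12, 18, 28}

P(A) has 8 subsets: ∅, {12}, {18}, {28}, {12, 18}, {12, 28}, {18, 28}, {12, 18, 28}


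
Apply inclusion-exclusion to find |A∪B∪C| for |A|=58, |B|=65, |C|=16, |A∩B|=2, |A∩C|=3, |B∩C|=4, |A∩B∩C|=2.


|A∪B∪C| = |A|+|B|+|C| - |A∩B|-|A∩C|-|B∩C| + |A∩B∩C|
= 58+65+16 - 2-3-4 + 2
= 139 - 9 + 2
= 132

|A ∪ B ∪ C| = 132


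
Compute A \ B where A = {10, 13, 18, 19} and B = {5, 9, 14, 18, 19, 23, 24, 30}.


A \ B = elements in A but not in B
A = {10, 13, 18, 19}
B = {5, 9, 14, 18, 19, 23, 24, 30}
Remove from A any elements in B
A \ B = {10, 13}

A \ B = {10, 13}


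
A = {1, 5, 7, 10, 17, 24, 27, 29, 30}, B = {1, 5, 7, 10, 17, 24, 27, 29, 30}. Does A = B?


Two sets are equal iff they have exactly the same elements.
A = {1, 5, 7, 10, 17, 24, 27, 29, 30}
B = {1, 5, 7, 10, 17, 24, 27, 29, 30}
Same elements → A = B

Yes, A = B


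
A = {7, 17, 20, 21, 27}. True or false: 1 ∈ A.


A = {7, 17, 20, 21, 27}
Checking if 1 is in A
1 is not in A → False

1 ∉ A


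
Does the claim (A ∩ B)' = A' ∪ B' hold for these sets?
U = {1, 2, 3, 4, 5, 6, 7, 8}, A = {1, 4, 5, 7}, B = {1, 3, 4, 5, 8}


LHS: A ∩ B = {1, 4, 5}
(A ∩ B)' = U \ (A ∩ B) = {2, 3, 6, 7, 8}
A' = {2, 3, 6, 8}, B' = {2, 6, 7}
Claimed RHS: A' ∪ B' = {2, 3, 6, 7, 8}
Identity is VALID: LHS = RHS = {2, 3, 6, 7, 8} ✓

Identity is valid. (A ∩ B)' = A' ∪ B' = {2, 3, 6, 7, 8}


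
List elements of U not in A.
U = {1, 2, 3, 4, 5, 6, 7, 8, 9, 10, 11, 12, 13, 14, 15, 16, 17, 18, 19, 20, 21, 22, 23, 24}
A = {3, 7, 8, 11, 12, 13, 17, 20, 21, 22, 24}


Aᶜ = U \ A = elements in U but not in A
U = {1, 2, 3, 4, 5, 6, 7, 8, 9, 10, 11, 12, 13, 14, 15, 16, 17, 18, 19, 20, 21, 22, 23, 24}
A = {3, 7, 8, 11, 12, 13, 17, 20, 21, 22, 24}
Aᶜ = {1, 2, 4, 5, 6, 9, 10, 14, 15, 16, 18, 19, 23}

Aᶜ = {1, 2, 4, 5, 6, 9, 10, 14, 15, 16, 18, 19, 23}


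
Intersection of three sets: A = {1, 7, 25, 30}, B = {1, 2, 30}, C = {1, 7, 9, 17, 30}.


A ∩ B = {1, 30}
(A ∩ B) ∩ C = {1, 30}

A ∩ B ∩ C = {1, 30}


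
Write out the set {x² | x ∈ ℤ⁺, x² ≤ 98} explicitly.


Checking each candidate:
Condition: positive perfect squares ≤ 98
Result = {1, 4, 9, 16, 25, 36, 49, 64, 81}

{1, 4, 9, 16, 25, 36, 49, 64, 81}


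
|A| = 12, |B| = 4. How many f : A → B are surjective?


n = |A| = 12, k = |B| = 4. Surjections via inclusion-exclusion:
S(n,k) = Σ(-1)^i × C(k,i) × (k-i)^n, i=0 to k
i=0: (-1)^0×C(4,0)×4^12 = 16777216
i=1: (-1)^1×C(4,1)×3^12 = -2125764
i=2: (-1)^2×C(4,2)×2^12 = 24576
i=3: (-1)^3×C(4,3)×1^12 = -4
i=4: (-1)^4×C(4,4)×0^12 = 0
Total = 14676024

Number of surjections = 14676024


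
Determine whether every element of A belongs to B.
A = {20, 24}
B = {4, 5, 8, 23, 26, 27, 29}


A ⊆ B means every element of A is in B.
Elements in A not in B: {20, 24}
So A ⊄ B.

No, A ⊄ B


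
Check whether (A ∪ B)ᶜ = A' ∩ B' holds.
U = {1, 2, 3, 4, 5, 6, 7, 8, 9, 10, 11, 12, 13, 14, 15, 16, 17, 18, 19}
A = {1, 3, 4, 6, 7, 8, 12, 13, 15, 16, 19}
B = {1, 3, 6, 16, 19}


LHS: A ∪ B = {1, 3, 4, 6, 7, 8, 12, 13, 15, 16, 19}
(A ∪ B)' = U \ (A ∪ B) = {2, 5, 9, 10, 11, 14, 17, 18}
A' = {2, 5, 9, 10, 11, 14, 17, 18}, B' = {2, 4, 5, 7, 8, 9, 10, 11, 12, 13, 14, 15, 17, 18}
Claimed RHS: A' ∩ B' = {2, 5, 9, 10, 11, 14, 17, 18}
Identity is VALID: LHS = RHS = {2, 5, 9, 10, 11, 14, 17, 18} ✓

Identity is valid. (A ∪ B)' = A' ∩ B' = {2, 5, 9, 10, 11, 14, 17, 18}


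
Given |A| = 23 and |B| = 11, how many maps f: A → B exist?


Each of |A| = 23 inputs maps to any of |B| = 11 outputs.
# functions = |B|^|A| = 11^23
= 895430243255237372246531

Number of functions = 895430243255237372246531


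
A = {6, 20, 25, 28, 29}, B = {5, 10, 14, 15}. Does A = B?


Two sets are equal iff they have exactly the same elements.
A = {6, 20, 25, 28, 29}
B = {5, 10, 14, 15}
Differences: {5, 6, 10, 14, 15, 20, 25, 28, 29}
A ≠ B

No, A ≠ B


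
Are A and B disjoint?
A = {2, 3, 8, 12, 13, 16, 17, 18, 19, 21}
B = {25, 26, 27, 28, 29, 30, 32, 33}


Disjoint means A ∩ B = ∅.
A ∩ B = ∅
A ∩ B = ∅, so A and B are disjoint.

Yes, A and B are disjoint


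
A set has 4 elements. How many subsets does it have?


Number of subsets = 2^n
= 2^4
= 16

|P(A)| = 16


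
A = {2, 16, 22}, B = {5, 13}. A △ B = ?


A △ B = (A \ B) ∪ (B \ A) = elements in exactly one of A or B
A \ B = {2, 16, 22}
B \ A = {5, 13}
A △ B = {2, 5, 13, 16, 22}

A △ B = {2, 5, 13, 16, 22}


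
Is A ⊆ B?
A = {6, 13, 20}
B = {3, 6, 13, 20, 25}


A ⊆ B means every element of A is in B.
All elements of A are in B.
So A ⊆ B.

Yes, A ⊆ B


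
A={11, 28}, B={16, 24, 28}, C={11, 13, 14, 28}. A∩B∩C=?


A ∩ B = {28}
(A ∩ B) ∩ C = {28}

A ∩ B ∩ C = {28}


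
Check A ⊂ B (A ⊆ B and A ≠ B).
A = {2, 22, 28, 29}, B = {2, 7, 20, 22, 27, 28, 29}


A ⊂ B requires: A ⊆ B AND A ≠ B.
A ⊆ B? Yes
A = B? No
A ⊂ B: Yes (A is a proper subset of B)

Yes, A ⊂ B


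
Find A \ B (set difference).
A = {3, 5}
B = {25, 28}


A \ B = elements in A but not in B
A = {3, 5}
B = {25, 28}
Remove from A any elements in B
A \ B = {3, 5}

A \ B = {3, 5}


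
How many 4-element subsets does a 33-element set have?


C(n,k) = n! / (k!(n-k)!)
C(33,4) = 33! / (4!29!)
= 40920

C(33,4) = 40920


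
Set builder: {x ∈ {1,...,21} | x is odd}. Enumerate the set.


Checking each candidate:
Condition: odd numbers in {1,...,21}
Result = {1, 3, 5, 7, 9, 11, 13, 15, 17, 19, 21}

{1, 3, 5, 7, 9, 11, 13, 15, 17, 19, 21}


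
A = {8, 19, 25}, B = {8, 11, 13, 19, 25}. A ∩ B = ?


A ∩ B = elements in both A and B
A = {8, 19, 25}
B = {8, 11, 13, 19, 25}
A ∩ B = {8, 19, 25}

A ∩ B = {8, 19, 25}


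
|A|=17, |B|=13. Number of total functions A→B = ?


Each of |A| = 17 inputs maps to any of |B| = 13 outputs.
# functions = |B|^|A| = 13^17
= 8650415919381337933

Number of functions = 8650415919381337933


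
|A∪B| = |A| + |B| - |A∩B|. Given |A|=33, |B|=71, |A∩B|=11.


|A ∪ B| = |A| + |B| - |A ∩ B|
= 33 + 71 - 11
= 93

|A ∪ B| = 93


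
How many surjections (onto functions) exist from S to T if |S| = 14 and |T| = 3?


n = |S| = 14, k = |T| = 3. Surjections via inclusion-exclusion:
S(n,k) = Σ(-1)^i × C(k,i) × (k-i)^n, i=0 to k
i=0: (-1)^0×C(3,0)×3^14 = 4782969
i=1: (-1)^1×C(3,1)×2^14 = -49152
i=2: (-1)^2×C(3,2)×1^14 = 3
i=3: (-1)^3×C(3,3)×0^14 = 0
Total = 4733820

Number of surjections = 4733820


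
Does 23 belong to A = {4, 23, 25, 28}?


A = {4, 23, 25, 28}
Checking if 23 is in A
23 is in A → True

23 ∈ A


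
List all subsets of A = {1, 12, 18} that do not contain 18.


A subset of A that omits 18 is a subset of A \ {18}, so there are 2^(n-1) = 2^2 = 4 of them.
Subsets excluding 18: ∅, {1}, {12}, {1, 12}

Subsets excluding 18 (4 total): ∅, {1}, {12}, {1, 12}


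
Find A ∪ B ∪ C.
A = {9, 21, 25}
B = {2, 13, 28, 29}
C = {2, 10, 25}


A ∪ B = {2, 9, 13, 21, 25, 28, 29}
(A ∪ B) ∪ C = {2, 9, 10, 13, 21, 25, 28, 29}

A ∪ B ∪ C = {2, 9, 10, 13, 21, 25, 28, 29}


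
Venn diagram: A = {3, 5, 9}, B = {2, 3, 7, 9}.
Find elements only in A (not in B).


A = {3, 5, 9}
B = {2, 3, 7, 9}
Region: only in A (not in B)
Elements: {5}

Elements only in A (not in B): {5}


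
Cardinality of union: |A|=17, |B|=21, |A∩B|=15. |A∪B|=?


|A ∪ B| = |A| + |B| - |A ∩ B|
= 17 + 21 - 15
= 23

|A ∪ B| = 23


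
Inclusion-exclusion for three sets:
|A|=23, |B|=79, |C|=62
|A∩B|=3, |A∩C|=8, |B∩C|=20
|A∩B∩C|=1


|A∪B∪C| = |A|+|B|+|C| - |A∩B|-|A∩C|-|B∩C| + |A∩B∩C|
= 23+79+62 - 3-8-20 + 1
= 164 - 31 + 1
= 134

|A ∪ B ∪ C| = 134


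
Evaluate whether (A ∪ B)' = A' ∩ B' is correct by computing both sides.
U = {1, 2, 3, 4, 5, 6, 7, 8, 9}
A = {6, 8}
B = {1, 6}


LHS: A ∪ B = {1, 6, 8}
(A ∪ B)' = U \ (A ∪ B) = {2, 3, 4, 5, 7, 9}
A' = {1, 2, 3, 4, 5, 7, 9}, B' = {2, 3, 4, 5, 7, 8, 9}
Claimed RHS: A' ∩ B' = {2, 3, 4, 5, 7, 9}
Identity is VALID: LHS = RHS = {2, 3, 4, 5, 7, 9} ✓

Identity is valid. (A ∪ B)' = A' ∩ B' = {2, 3, 4, 5, 7, 9}


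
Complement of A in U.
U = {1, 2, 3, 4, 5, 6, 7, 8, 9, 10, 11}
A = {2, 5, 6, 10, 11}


Aᶜ = U \ A = elements in U but not in A
U = {1, 2, 3, 4, 5, 6, 7, 8, 9, 10, 11}
A = {2, 5, 6, 10, 11}
Aᶜ = {1, 3, 4, 7, 8, 9}

Aᶜ = {1, 3, 4, 7, 8, 9}


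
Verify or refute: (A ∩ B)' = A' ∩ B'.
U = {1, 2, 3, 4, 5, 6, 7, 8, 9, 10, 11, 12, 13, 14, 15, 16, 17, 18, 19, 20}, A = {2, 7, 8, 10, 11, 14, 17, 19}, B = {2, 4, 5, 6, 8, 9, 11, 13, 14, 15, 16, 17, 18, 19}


LHS: A ∩ B = {2, 8, 11, 14, 17, 19}
(A ∩ B)' = U \ (A ∩ B) = {1, 3, 4, 5, 6, 7, 9, 10, 12, 13, 15, 16, 18, 20}
A' = {1, 3, 4, 5, 6, 9, 12, 13, 15, 16, 18, 20}, B' = {1, 3, 7, 10, 12, 20}
Claimed RHS: A' ∩ B' = {1, 3, 12, 20}
Identity is INVALID: LHS = {1, 3, 4, 5, 6, 7, 9, 10, 12, 13, 15, 16, 18, 20} but the RHS claimed here equals {1, 3, 12, 20}. The correct form is (A ∩ B)' = A' ∪ B'.

Identity is invalid: (A ∩ B)' = {1, 3, 4, 5, 6, 7, 9, 10, 12, 13, 15, 16, 18, 20} but A' ∩ B' = {1, 3, 12, 20}. The correct De Morgan law is (A ∩ B)' = A' ∪ B'.


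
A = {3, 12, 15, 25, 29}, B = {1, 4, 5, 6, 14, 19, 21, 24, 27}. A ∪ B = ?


A ∪ B = all elements in A or B (or both)
A = {3, 12, 15, 25, 29}
B = {1, 4, 5, 6, 14, 19, 21, 24, 27}
A ∪ B = {1, 3, 4, 5, 6, 12, 14, 15, 19, 21, 24, 25, 27, 29}

A ∪ B = {1, 3, 4, 5, 6, 12, 14, 15, 19, 21, 24, 25, 27, 29}


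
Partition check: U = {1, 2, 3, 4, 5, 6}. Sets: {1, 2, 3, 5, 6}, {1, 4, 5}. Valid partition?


A partition requires: (1) non-empty parts, (2) pairwise disjoint, (3) union = U
Parts: {1, 2, 3, 5, 6}, {1, 4, 5}
Union of parts: {1, 2, 3, 4, 5, 6}
U = {1, 2, 3, 4, 5, 6}
All non-empty? True
Pairwise disjoint? False
Covers U? True

No, not a valid partition


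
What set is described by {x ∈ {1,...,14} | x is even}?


Checking each candidate:
Condition: even numbers in {1,...,14}
Result = {2, 4, 6, 8, 10, 12, 14}

{2, 4, 6, 8, 10, 12, 14}


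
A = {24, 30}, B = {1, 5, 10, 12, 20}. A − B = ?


A \ B = elements in A but not in B
A = {24, 30}
B = {1, 5, 10, 12, 20}
Remove from A any elements in B
A \ B = {24, 30}

A \ B = {24, 30}


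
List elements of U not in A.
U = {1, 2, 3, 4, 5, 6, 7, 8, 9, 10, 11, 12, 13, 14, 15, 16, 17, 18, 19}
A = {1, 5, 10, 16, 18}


Aᶜ = U \ A = elements in U but not in A
U = {1, 2, 3, 4, 5, 6, 7, 8, 9, 10, 11, 12, 13, 14, 15, 16, 17, 18, 19}
A = {1, 5, 10, 16, 18}
Aᶜ = {2, 3, 4, 6, 7, 8, 9, 11, 12, 13, 14, 15, 17, 19}

Aᶜ = {2, 3, 4, 6, 7, 8, 9, 11, 12, 13, 14, 15, 17, 19}


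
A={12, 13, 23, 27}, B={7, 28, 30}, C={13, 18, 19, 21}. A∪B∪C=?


A ∪ B = {7, 12, 13, 23, 27, 28, 30}
(A ∪ B) ∪ C = {7, 12, 13, 18, 19, 21, 23, 27, 28, 30}

A ∪ B ∪ C = {7, 12, 13, 18, 19, 21, 23, 27, 28, 30}


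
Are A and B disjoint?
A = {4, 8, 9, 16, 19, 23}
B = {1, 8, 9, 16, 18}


Disjoint means A ∩ B = ∅.
A ∩ B = {8, 9, 16}
A ∩ B ≠ ∅, so A and B are NOT disjoint.

No, A and B are not disjoint (A ∩ B = {8, 9, 16})


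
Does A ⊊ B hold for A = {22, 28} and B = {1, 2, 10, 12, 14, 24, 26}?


A ⊂ B requires: A ⊆ B AND A ≠ B.
A ⊆ B? No
A ⊄ B, so A is not a proper subset.

No, A is not a proper subset of B


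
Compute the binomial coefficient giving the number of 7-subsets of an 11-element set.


C(n,k) = n! / (k!(n-k)!)
C(11,7) = 11! / (7!4!)
= 330

C(11,7) = 330


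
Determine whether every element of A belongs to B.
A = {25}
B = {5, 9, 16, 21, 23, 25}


A ⊆ B means every element of A is in B.
All elements of A are in B.
So A ⊆ B.

Yes, A ⊆ B


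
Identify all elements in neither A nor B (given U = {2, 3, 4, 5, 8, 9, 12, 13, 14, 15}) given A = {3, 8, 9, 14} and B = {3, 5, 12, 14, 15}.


A = {3, 8, 9, 14}
B = {3, 5, 12, 14, 15}
Region: in neither A nor B (given U = {2, 3, 4, 5, 8, 9, 12, 13, 14, 15})
Elements: {2, 4, 13}

Elements in neither A nor B (given U = {2, 3, 4, 5, 8, 9, 12, 13, 14, 15}): {2, 4, 13}


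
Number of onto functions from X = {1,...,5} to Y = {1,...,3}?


n = |X| = 5, k = |Y| = 3. Surjections via inclusion-exclusion:
S(n,k) = Σ(-1)^i × C(k,i) × (k-i)^n, i=0 to k
i=0: (-1)^0×C(3,0)×3^5 = 243
i=1: (-1)^1×C(3,1)×2^5 = -96
i=2: (-1)^2×C(3,2)×1^5 = 3
i=3: (-1)^3×C(3,3)×0^5 = 0
Total = 150

Number of surjections = 150


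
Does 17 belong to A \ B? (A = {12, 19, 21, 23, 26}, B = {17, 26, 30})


A = {12, 19, 21, 23, 26}, B = {17, 26, 30}
A \ B = elements in A but not in B
A \ B = {12, 19, 21, 23}
Checking if 17 ∈ A \ B
17 is not in A \ B → False

17 ∉ A \ B


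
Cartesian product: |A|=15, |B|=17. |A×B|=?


|A × B| = |A| × |B|
= 15 × 17
= 255

|A × B| = 255


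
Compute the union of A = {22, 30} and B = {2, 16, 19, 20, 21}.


A ∪ B = all elements in A or B (or both)
A = {22, 30}
B = {2, 16, 19, 20, 21}
A ∪ B = {2, 16, 19, 20, 21, 22, 30}

A ∪ B = {2, 16, 19, 20, 21, 22, 30}


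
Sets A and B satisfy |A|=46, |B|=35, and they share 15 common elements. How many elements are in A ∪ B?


|A ∪ B| = |A| + |B| - |A ∩ B|
= 46 + 35 - 15
= 66

|A ∪ B| = 66


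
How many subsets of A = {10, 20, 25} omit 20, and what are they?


A subset of A that omits 20 is a subset of A \ {20}, so there are 2^(n-1) = 2^2 = 4 of them.
Subsets excluding 20: ∅, {10}, {25}, {10, 25}

Subsets excluding 20 (4 total): ∅, {10}, {25}, {10, 25}


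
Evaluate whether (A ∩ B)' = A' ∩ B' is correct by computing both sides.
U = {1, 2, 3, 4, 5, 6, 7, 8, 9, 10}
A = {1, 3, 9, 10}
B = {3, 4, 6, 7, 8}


LHS: A ∩ B = {3}
(A ∩ B)' = U \ (A ∩ B) = {1, 2, 4, 5, 6, 7, 8, 9, 10}
A' = {2, 4, 5, 6, 7, 8}, B' = {1, 2, 5, 9, 10}
Claimed RHS: A' ∩ B' = {2, 5}
Identity is INVALID: LHS = {1, 2, 4, 5, 6, 7, 8, 9, 10} but the RHS claimed here equals {2, 5}. The correct form is (A ∩ B)' = A' ∪ B'.

Identity is invalid: (A ∩ B)' = {1, 2, 4, 5, 6, 7, 8, 9, 10} but A' ∩ B' = {2, 5}. The correct De Morgan law is (A ∩ B)' = A' ∪ B'.


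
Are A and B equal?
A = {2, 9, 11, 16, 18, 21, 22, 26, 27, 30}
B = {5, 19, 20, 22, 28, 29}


Two sets are equal iff they have exactly the same elements.
A = {2, 9, 11, 16, 18, 21, 22, 26, 27, 30}
B = {5, 19, 20, 22, 28, 29}
Differences: {2, 5, 9, 11, 16, 18, 19, 20, 21, 26, 27, 28, 29, 30}
A ≠ B

No, A ≠ B


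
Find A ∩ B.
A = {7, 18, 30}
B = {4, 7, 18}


A ∩ B = elements in both A and B
A = {7, 18, 30}
B = {4, 7, 18}
A ∩ B = {7, 18}

A ∩ B = {7, 18}


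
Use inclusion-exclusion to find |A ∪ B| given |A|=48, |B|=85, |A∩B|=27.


|A ∪ B| = |A| + |B| - |A ∩ B|
= 48 + 85 - 27
= 106

|A ∪ B| = 106


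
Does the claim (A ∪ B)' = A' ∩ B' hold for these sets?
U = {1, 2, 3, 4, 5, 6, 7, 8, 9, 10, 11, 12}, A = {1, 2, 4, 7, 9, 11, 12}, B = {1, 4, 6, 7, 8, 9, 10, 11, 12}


LHS: A ∪ B = {1, 2, 4, 6, 7, 8, 9, 10, 11, 12}
(A ∪ B)' = U \ (A ∪ B) = {3, 5}
A' = {3, 5, 6, 8, 10}, B' = {2, 3, 5}
Claimed RHS: A' ∩ B' = {3, 5}
Identity is VALID: LHS = RHS = {3, 5} ✓

Identity is valid. (A ∪ B)' = A' ∩ B' = {3, 5}


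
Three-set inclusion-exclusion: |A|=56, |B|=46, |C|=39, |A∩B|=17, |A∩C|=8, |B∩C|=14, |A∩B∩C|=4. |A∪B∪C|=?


|A∪B∪C| = |A|+|B|+|C| - |A∩B|-|A∩C|-|B∩C| + |A∩B∩C|
= 56+46+39 - 17-8-14 + 4
= 141 - 39 + 4
= 106

|A ∪ B ∪ C| = 106


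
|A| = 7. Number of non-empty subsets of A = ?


Total subsets = 2^n = 2^7 = 128
Non-empty subsets exclude the empty set: 2^n - 1
= 128 - 1
= 127

Number of non-empty subsets = 127


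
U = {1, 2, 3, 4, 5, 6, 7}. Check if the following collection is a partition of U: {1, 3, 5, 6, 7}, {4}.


A partition requires: (1) non-empty parts, (2) pairwise disjoint, (3) union = U
Parts: {1, 3, 5, 6, 7}, {4}
Union of parts: {1, 3, 4, 5, 6, 7}
U = {1, 2, 3, 4, 5, 6, 7}
All non-empty? True
Pairwise disjoint? True
Covers U? False

No, not a valid partition


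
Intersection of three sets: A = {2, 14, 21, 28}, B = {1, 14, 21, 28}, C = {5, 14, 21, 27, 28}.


A ∩ B = {14, 21, 28}
(A ∩ B) ∩ C = {14, 21, 28}

A ∩ B ∩ C = {14, 21, 28}


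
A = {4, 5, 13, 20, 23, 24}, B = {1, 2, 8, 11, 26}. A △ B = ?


A △ B = (A \ B) ∪ (B \ A) = elements in exactly one of A or B
A \ B = {4, 5, 13, 20, 23, 24}
B \ A = {1, 2, 8, 11, 26}
A △ B = {1, 2, 4, 5, 8, 11, 13, 20, 23, 24, 26}

A △ B = {1, 2, 4, 5, 8, 11, 13, 20, 23, 24, 26}


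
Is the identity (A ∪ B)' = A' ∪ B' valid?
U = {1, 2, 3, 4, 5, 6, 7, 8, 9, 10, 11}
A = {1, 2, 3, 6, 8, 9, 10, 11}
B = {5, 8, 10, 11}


LHS: A ∪ B = {1, 2, 3, 5, 6, 8, 9, 10, 11}
(A ∪ B)' = U \ (A ∪ B) = {4, 7}
A' = {4, 5, 7}, B' = {1, 2, 3, 4, 6, 7, 9}
Claimed RHS: A' ∪ B' = {1, 2, 3, 4, 5, 6, 7, 9}
Identity is INVALID: LHS = {4, 7} but the RHS claimed here equals {1, 2, 3, 4, 5, 6, 7, 9}. The correct form is (A ∪ B)' = A' ∩ B'.

Identity is invalid: (A ∪ B)' = {4, 7} but A' ∪ B' = {1, 2, 3, 4, 5, 6, 7, 9}. The correct De Morgan law is (A ∪ B)' = A' ∩ B'.


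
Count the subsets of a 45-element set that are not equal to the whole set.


Total subsets = 2^n = 2^45 = 35184372088832
Proper subsets exclude the set itself: 2^n - 1
= 35184372088832 - 1
= 35184372088831

Number of proper subsets = 35184372088831


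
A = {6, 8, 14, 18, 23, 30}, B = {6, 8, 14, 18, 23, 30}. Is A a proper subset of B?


A ⊂ B requires: A ⊆ B AND A ≠ B.
A ⊆ B? Yes
A = B? Yes
A = B, so A is not a PROPER subset.

No, A is not a proper subset of B


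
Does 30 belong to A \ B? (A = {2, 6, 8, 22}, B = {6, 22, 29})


A = {2, 6, 8, 22}, B = {6, 22, 29}
A \ B = elements in A but not in B
A \ B = {2, 8}
Checking if 30 ∈ A \ B
30 is not in A \ B → False

30 ∉ A \ B


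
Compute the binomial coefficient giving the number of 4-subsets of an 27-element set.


C(n,k) = n! / (k!(n-k)!)
C(27,4) = 27! / (4!23!)
= 17550

C(27,4) = 17550


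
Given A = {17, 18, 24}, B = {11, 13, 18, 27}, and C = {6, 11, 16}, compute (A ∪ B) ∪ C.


A ∪ B = {11, 13, 17, 18, 24, 27}
(A ∪ B) ∪ C = {6, 11, 13, 16, 17, 18, 24, 27}

A ∪ B ∪ C = {6, 11, 13, 16, 17, 18, 24, 27}


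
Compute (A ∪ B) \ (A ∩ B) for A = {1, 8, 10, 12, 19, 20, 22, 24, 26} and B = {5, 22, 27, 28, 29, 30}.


A △ B = (A \ B) ∪ (B \ A) = elements in exactly one of A or B
A \ B = {1, 8, 10, 12, 19, 20, 24, 26}
B \ A = {5, 27, 28, 29, 30}
A △ B = {1, 5, 8, 10, 12, 19, 20, 24, 26, 27, 28, 29, 30}

A △ B = {1, 5, 8, 10, 12, 19, 20, 24, 26, 27, 28, 29, 30}


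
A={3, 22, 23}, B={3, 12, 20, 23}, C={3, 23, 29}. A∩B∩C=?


A ∩ B = {3, 23}
(A ∩ B) ∩ C = {3, 23}

A ∩ B ∩ C = {3, 23}


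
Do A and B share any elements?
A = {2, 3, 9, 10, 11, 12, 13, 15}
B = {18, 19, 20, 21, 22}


Disjoint means A ∩ B = ∅.
A ∩ B = ∅
A ∩ B = ∅, so A and B are disjoint.

No — A and B share no elements (A ∩ B = ∅), so they are disjoint


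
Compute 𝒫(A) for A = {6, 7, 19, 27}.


|A| = 4, so |P(A)| = 2^4 = 16
Enumerate subsets by cardinality (0 to 4):
∅, {6}, {7}, {19}, {27}, {6, 7}, {6, 19}, {6, 27}, {7, 19}, {7, 27}, {19, 27}, {6, 7, 19}, {6, 7, 27}, {6, 19, 27}, {7, 19, 27}, {6, 7, 19, 27}

P(A) has 16 subsets: ∅, {6}, {7}, {19}, {27}, {6, 7}, {6, 19}, {6, 27}, {7, 19}, {7, 27}, {19, 27}, {6, 7, 19}, {6, 7, 27}, {6, 19, 27}, {7, 19, 27}, {6, 7, 19, 27}


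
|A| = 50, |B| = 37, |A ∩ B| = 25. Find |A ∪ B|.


|A ∪ B| = |A| + |B| - |A ∩ B|
= 50 + 37 - 25
= 62

|A ∪ B| = 62


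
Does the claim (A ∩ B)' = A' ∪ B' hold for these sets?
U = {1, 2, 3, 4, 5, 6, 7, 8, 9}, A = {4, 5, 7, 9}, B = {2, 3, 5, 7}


LHS: A ∩ B = {5, 7}
(A ∩ B)' = U \ (A ∩ B) = {1, 2, 3, 4, 6, 8, 9}
A' = {1, 2, 3, 6, 8}, B' = {1, 4, 6, 8, 9}
Claimed RHS: A' ∪ B' = {1, 2, 3, 4, 6, 8, 9}
Identity is VALID: LHS = RHS = {1, 2, 3, 4, 6, 8, 9} ✓

Identity is valid. (A ∩ B)' = A' ∪ B' = {1, 2, 3, 4, 6, 8, 9}


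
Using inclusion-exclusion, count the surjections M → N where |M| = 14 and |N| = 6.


n = |M| = 14, k = |N| = 6. Surjections via inclusion-exclusion:
S(n,k) = Σ(-1)^i × C(k,i) × (k-i)^n, i=0 to k
i=0: (-1)^0×C(6,0)×6^14 = 78364164096
i=1: (-1)^1×C(6,1)×5^14 = -36621093750
i=2: (-1)^2×C(6,2)×4^14 = 4026531840
i=3: (-1)^3×C(6,3)×3^14 = -95659380
i=4: (-1)^4×C(6,4)×2^14 = 245760
i=5: (-1)^5×C(6,5)×1^14 = -6
i=6: (-1)^6×C(6,6)×0^14 = 0
Total = 45674188560

Number of surjections = 45674188560


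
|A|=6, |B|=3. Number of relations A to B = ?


A relation from A to B is any subset of A × B.
|A × B| = 6 × 3 = 18
# relations = 2^|A × B| = 2^18 = 262144

Number of relations = 262144


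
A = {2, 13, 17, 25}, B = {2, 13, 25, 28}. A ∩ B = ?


A ∩ B = elements in both A and B
A = {2, 13, 17, 25}
B = {2, 13, 25, 28}
A ∩ B = {2, 13, 25}

A ∩ B = {2, 13, 25}


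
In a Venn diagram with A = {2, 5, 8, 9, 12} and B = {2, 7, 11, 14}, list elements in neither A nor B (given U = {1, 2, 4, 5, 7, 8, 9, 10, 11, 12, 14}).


A = {2, 5, 8, 9, 12}
B = {2, 7, 11, 14}
Region: in neither A nor B (given U = {1, 2, 4, 5, 7, 8, 9, 10, 11, 12, 14})
Elements: {1, 4, 10}

Elements in neither A nor B (given U = {1, 2, 4, 5, 7, 8, 9, 10, 11, 12, 14}): {1, 4, 10}


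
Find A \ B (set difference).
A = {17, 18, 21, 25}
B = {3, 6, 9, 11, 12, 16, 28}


A \ B = elements in A but not in B
A = {17, 18, 21, 25}
B = {3, 6, 9, 11, 12, 16, 28}
Remove from A any elements in B
A \ B = {17, 18, 21, 25}

A \ B = {17, 18, 21, 25}


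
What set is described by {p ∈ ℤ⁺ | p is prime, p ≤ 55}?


Checking each candidate:
Condition: primes ≤ 55
Result = {2, 3, 5, 7, 11, 13, 17, 19, 23, 29, 31, 37, 41, 43, 47, 53}

{2, 3, 5, 7, 11, 13, 17, 19, 23, 29, 31, 37, 41, 43, 47, 53}


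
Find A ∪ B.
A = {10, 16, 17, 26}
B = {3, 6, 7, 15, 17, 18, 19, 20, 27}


A ∪ B = all elements in A or B (or both)
A = {10, 16, 17, 26}
B = {3, 6, 7, 15, 17, 18, 19, 20, 27}
A ∪ B = {3, 6, 7, 10, 15, 16, 17, 18, 19, 20, 26, 27}

A ∪ B = {3, 6, 7, 10, 15, 16, 17, 18, 19, 20, 26, 27}


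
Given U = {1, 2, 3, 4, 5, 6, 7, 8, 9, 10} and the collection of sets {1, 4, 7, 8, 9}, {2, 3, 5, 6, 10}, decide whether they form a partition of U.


A partition requires: (1) non-empty parts, (2) pairwise disjoint, (3) union = U
Parts: {1, 4, 7, 8, 9}, {2, 3, 5, 6, 10}
Union of parts: {1, 2, 3, 4, 5, 6, 7, 8, 9, 10}
U = {1, 2, 3, 4, 5, 6, 7, 8, 9, 10}
All non-empty? True
Pairwise disjoint? True
Covers U? True

Yes, valid partition


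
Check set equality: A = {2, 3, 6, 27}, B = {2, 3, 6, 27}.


Two sets are equal iff they have exactly the same elements.
A = {2, 3, 6, 27}
B = {2, 3, 6, 27}
Same elements → A = B

Yes, A = B


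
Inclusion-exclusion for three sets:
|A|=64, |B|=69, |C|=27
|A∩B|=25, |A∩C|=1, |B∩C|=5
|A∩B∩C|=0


|A∪B∪C| = |A|+|B|+|C| - |A∩B|-|A∩C|-|B∩C| + |A∩B∩C|
= 64+69+27 - 25-1-5 + 0
= 160 - 31 + 0
= 129

|A ∪ B ∪ C| = 129


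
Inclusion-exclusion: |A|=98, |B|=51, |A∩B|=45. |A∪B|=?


|A ∪ B| = |A| + |B| - |A ∩ B|
= 98 + 51 - 45
= 104

|A ∪ B| = 104


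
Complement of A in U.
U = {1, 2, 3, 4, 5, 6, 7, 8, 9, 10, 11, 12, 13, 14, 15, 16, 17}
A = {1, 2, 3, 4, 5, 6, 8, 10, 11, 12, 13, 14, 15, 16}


Aᶜ = U \ A = elements in U but not in A
U = {1, 2, 3, 4, 5, 6, 7, 8, 9, 10, 11, 12, 13, 14, 15, 16, 17}
A = {1, 2, 3, 4, 5, 6, 8, 10, 11, 12, 13, 14, 15, 16}
Aᶜ = {7, 9, 17}

Aᶜ = {7, 9, 17}


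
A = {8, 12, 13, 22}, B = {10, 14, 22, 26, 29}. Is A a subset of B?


A ⊆ B means every element of A is in B.
Elements in A not in B: {8, 12, 13}
So A ⊄ B.

No, A ⊄ B


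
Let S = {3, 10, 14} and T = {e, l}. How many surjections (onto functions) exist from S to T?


n = |S| = 3, k = |T| = 2. Surjections via inclusion-exclusion:
S(n,k) = Σ(-1)^i × C(k,i) × (k-i)^n, i=0 to k
i=0: (-1)^0×C(2,0)×2^3 = 8
i=1: (-1)^1×C(2,1)×1^3 = -2
i=2: (-1)^2×C(2,2)×0^3 = 0
Total = 6

Number of surjections = 6


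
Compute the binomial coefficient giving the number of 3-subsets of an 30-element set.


C(n,k) = n! / (k!(n-k)!)
C(30,3) = 30! / (3!27!)
= 4060

C(30,3) = 4060


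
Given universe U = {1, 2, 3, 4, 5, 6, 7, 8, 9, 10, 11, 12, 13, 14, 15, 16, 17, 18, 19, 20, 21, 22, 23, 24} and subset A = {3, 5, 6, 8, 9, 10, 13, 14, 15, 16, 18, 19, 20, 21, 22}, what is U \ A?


Aᶜ = U \ A = elements in U but not in A
U = {1, 2, 3, 4, 5, 6, 7, 8, 9, 10, 11, 12, 13, 14, 15, 16, 17, 18, 19, 20, 21, 22, 23, 24}
A = {3, 5, 6, 8, 9, 10, 13, 14, 15, 16, 18, 19, 20, 21, 22}
Aᶜ = {1, 2, 4, 7, 11, 12, 17, 23, 24}

Aᶜ = {1, 2, 4, 7, 11, 12, 17, 23, 24}


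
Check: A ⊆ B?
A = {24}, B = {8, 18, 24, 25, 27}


A ⊆ B means every element of A is in B.
All elements of A are in B.
So A ⊆ B.

Yes, A ⊆ B


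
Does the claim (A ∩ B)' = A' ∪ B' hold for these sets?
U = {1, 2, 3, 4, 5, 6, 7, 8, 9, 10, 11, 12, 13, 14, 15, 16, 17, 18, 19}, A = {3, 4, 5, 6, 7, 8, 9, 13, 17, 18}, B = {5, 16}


LHS: A ∩ B = {5}
(A ∩ B)' = U \ (A ∩ B) = {1, 2, 3, 4, 6, 7, 8, 9, 10, 11, 12, 13, 14, 15, 16, 17, 18, 19}
A' = {1, 2, 10, 11, 12, 14, 15, 16, 19}, B' = {1, 2, 3, 4, 6, 7, 8, 9, 10, 11, 12, 13, 14, 15, 17, 18, 19}
Claimed RHS: A' ∪ B' = {1, 2, 3, 4, 6, 7, 8, 9, 10, 11, 12, 13, 14, 15, 16, 17, 18, 19}
Identity is VALID: LHS = RHS = {1, 2, 3, 4, 6, 7, 8, 9, 10, 11, 12, 13, 14, 15, 16, 17, 18, 19} ✓

Identity is valid. (A ∩ B)' = A' ∪ B' = {1, 2, 3, 4, 6, 7, 8, 9, 10, 11, 12, 13, 14, 15, 16, 17, 18, 19}


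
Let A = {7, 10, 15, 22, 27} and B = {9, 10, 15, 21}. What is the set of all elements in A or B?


A ∪ B = all elements in A or B (or both)
A = {7, 10, 15, 22, 27}
B = {9, 10, 15, 21}
A ∪ B = {7, 9, 10, 15, 21, 22, 27}

A ∪ B = {7, 9, 10, 15, 21, 22, 27}


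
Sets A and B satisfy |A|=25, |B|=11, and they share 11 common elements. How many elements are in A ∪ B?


|A ∪ B| = |A| + |B| - |A ∩ B|
= 25 + 11 - 11
= 25

|A ∪ B| = 25


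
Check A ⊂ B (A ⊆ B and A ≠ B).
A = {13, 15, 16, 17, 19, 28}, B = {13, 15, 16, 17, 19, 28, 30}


A ⊂ B requires: A ⊆ B AND A ≠ B.
A ⊆ B? Yes
A = B? No
A ⊂ B: Yes (A is a proper subset of B)

Yes, A ⊂ B


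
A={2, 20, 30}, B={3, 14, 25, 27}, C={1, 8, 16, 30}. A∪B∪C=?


A ∪ B = {2, 3, 14, 20, 25, 27, 30}
(A ∪ B) ∪ C = {1, 2, 3, 8, 14, 16, 20, 25, 27, 30}

A ∪ B ∪ C = {1, 2, 3, 8, 14, 16, 20, 25, 27, 30}


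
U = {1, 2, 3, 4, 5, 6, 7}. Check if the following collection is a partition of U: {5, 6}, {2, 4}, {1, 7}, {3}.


A partition requires: (1) non-empty parts, (2) pairwise disjoint, (3) union = U
Parts: {5, 6}, {2, 4}, {1, 7}, {3}
Union of parts: {1, 2, 3, 4, 5, 6, 7}
U = {1, 2, 3, 4, 5, 6, 7}
All non-empty? True
Pairwise disjoint? True
Covers U? True

Yes, valid partition


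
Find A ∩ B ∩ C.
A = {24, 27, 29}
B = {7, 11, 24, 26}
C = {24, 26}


A ∩ B = {24}
(A ∩ B) ∩ C = {24}

A ∩ B ∩ C = {24}


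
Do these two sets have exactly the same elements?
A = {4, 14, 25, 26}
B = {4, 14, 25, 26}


Two sets are equal iff they have exactly the same elements.
A = {4, 14, 25, 26}
B = {4, 14, 25, 26}
Same elements → A = B

Yes, A = B


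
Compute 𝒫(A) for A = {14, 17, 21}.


|A| = 3, so |P(A)| = 2^3 = 8
Enumerate subsets by cardinality (0 to 3):
∅, {14}, {17}, {21}, {14, 17}, {14, 21}, {17, 21}, {14, 17, 21}

P(A) has 8 subsets: ∅, {14}, {17}, {21}, {14, 17}, {14, 21}, {17, 21}, {14, 17, 21}


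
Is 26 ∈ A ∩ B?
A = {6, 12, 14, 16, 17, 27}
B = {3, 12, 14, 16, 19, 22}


A = {6, 12, 14, 16, 17, 27}, B = {3, 12, 14, 16, 19, 22}
A ∩ B = elements in both A and B
A ∩ B = {12, 14, 16}
Checking if 26 ∈ A ∩ B
26 is not in A ∩ B → False

26 ∉ A ∩ B


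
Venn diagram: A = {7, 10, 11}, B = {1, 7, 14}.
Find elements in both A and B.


A = {7, 10, 11}
B = {1, 7, 14}
Region: in both A and B
Elements: {7}

Elements in both A and B: {7}


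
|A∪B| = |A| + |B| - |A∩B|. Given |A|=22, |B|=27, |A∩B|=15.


|A ∪ B| = |A| + |B| - |A ∩ B|
= 22 + 27 - 15
= 34

|A ∪ B| = 34


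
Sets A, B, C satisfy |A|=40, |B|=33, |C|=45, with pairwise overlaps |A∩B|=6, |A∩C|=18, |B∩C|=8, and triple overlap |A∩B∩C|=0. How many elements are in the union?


|A∪B∪C| = |A|+|B|+|C| - |A∩B|-|A∩C|-|B∩C| + |A∩B∩C|
= 40+33+45 - 6-18-8 + 0
= 118 - 32 + 0
= 86

|A ∪ B ∪ C| = 86


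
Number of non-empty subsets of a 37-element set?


Total subsets = 2^n = 2^37 = 137438953472
Non-empty subsets exclude the empty set: 2^n - 1
= 137438953472 - 1
= 137438953471

Number of non-empty subsets = 137438953471


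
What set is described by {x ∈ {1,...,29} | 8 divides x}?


Checking each candidate:
Condition: multiples of 8 in {1,...,29}
Result = {8, 16, 24}

{8, 16, 24}


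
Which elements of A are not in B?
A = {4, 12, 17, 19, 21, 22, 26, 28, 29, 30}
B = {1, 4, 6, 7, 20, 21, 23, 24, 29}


A \ B = elements in A but not in B
A = {4, 12, 17, 19, 21, 22, 26, 28, 29, 30}
B = {1, 4, 6, 7, 20, 21, 23, 24, 29}
Remove from A any elements in B
A \ B = {12, 17, 19, 22, 26, 28, 30}

A \ B = {12, 17, 19, 22, 26, 28, 30}


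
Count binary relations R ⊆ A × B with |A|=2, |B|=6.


A relation from A to B is any subset of A × B.
|A × B| = 2 × 6 = 12
# relations = 2^|A × B| = 2^12 = 4096

Number of relations = 4096


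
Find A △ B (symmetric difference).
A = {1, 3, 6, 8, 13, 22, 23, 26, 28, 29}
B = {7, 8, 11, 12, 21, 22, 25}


A △ B = (A \ B) ∪ (B \ A) = elements in exactly one of A or B
A \ B = {1, 3, 6, 13, 23, 26, 28, 29}
B \ A = {7, 11, 12, 21, 25}
A △ B = {1, 3, 6, 7, 11, 12, 13, 21, 23, 25, 26, 28, 29}

A △ B = {1, 3, 6, 7, 11, 12, 13, 21, 23, 25, 26, 28, 29}


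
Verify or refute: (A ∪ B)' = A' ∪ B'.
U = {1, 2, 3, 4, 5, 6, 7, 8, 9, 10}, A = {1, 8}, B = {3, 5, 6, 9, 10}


LHS: A ∪ B = {1, 3, 5, 6, 8, 9, 10}
(A ∪ B)' = U \ (A ∪ B) = {2, 4, 7}
A' = {2, 3, 4, 5, 6, 7, 9, 10}, B' = {1, 2, 4, 7, 8}
Claimed RHS: A' ∪ B' = {1, 2, 3, 4, 5, 6, 7, 8, 9, 10}
Identity is INVALID: LHS = {2, 4, 7} but the RHS claimed here equals {1, 2, 3, 4, 5, 6, 7, 8, 9, 10}. The correct form is (A ∪ B)' = A' ∩ B'.

Identity is invalid: (A ∪ B)' = {2, 4, 7} but A' ∪ B' = {1, 2, 3, 4, 5, 6, 7, 8, 9, 10}. The correct De Morgan law is (A ∪ B)' = A' ∩ B'.


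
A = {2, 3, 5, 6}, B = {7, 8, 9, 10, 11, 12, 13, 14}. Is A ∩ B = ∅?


Disjoint means A ∩ B = ∅.
A ∩ B = ∅
A ∩ B = ∅, so A and B are disjoint.

Yes, A and B are disjoint


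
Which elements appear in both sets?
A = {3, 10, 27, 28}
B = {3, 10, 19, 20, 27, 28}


A ∩ B = elements in both A and B
A = {3, 10, 27, 28}
B = {3, 10, 19, 20, 27, 28}
A ∩ B = {3, 10, 27, 28}

A ∩ B = {3, 10, 27, 28}


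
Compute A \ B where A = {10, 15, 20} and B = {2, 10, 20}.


A \ B = elements in A but not in B
A = {10, 15, 20}
B = {2, 10, 20}
Remove from A any elements in B
A \ B = {15}

A \ B = {15}


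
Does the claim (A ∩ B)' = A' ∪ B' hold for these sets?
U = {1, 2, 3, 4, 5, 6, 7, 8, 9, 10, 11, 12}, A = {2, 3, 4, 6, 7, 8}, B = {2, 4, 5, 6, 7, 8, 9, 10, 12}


LHS: A ∩ B = {2, 4, 6, 7, 8}
(A ∩ B)' = U \ (A ∩ B) = {1, 3, 5, 9, 10, 11, 12}
A' = {1, 5, 9, 10, 11, 12}, B' = {1, 3, 11}
Claimed RHS: A' ∪ B' = {1, 3, 5, 9, 10, 11, 12}
Identity is VALID: LHS = RHS = {1, 3, 5, 9, 10, 11, 12} ✓

Identity is valid. (A ∩ B)' = A' ∪ B' = {1, 3, 5, 9, 10, 11, 12}


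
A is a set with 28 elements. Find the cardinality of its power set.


Number of subsets = 2^n
= 2^28
= 268435456

|P(A)| = 268435456


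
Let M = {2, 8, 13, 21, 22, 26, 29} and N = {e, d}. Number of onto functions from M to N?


n = |M| = 7, k = |N| = 2. Surjections via inclusion-exclusion:
S(n,k) = Σ(-1)^i × C(k,i) × (k-i)^n, i=0 to k
i=0: (-1)^0×C(2,0)×2^7 = 128
i=1: (-1)^1×C(2,1)×1^7 = -2
i=2: (-1)^2×C(2,2)×0^7 = 0
Total = 126

Number of surjections = 126


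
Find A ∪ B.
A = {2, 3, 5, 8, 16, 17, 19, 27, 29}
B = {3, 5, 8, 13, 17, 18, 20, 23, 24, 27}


A ∪ B = all elements in A or B (or both)
A = {2, 3, 5, 8, 16, 17, 19, 27, 29}
B = {3, 5, 8, 13, 17, 18, 20, 23, 24, 27}
A ∪ B = {2, 3, 5, 8, 13, 16, 17, 18, 19, 20, 23, 24, 27, 29}

A ∪ B = {2, 3, 5, 8, 13, 16, 17, 18, 19, 20, 23, 24, 27, 29}


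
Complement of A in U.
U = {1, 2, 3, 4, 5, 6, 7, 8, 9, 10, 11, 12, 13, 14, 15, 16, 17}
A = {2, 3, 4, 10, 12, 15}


Aᶜ = U \ A = elements in U but not in A
U = {1, 2, 3, 4, 5, 6, 7, 8, 9, 10, 11, 12, 13, 14, 15, 16, 17}
A = {2, 3, 4, 10, 12, 15}
Aᶜ = {1, 5, 6, 7, 8, 9, 11, 13, 14, 16, 17}

Aᶜ = {1, 5, 6, 7, 8, 9, 11, 13, 14, 16, 17}


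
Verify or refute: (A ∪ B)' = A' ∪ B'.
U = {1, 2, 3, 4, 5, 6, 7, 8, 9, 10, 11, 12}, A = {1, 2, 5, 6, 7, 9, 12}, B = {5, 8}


LHS: A ∪ B = {1, 2, 5, 6, 7, 8, 9, 12}
(A ∪ B)' = U \ (A ∪ B) = {3, 4, 10, 11}
A' = {3, 4, 8, 10, 11}, B' = {1, 2, 3, 4, 6, 7, 9, 10, 11, 12}
Claimed RHS: A' ∪ B' = {1, 2, 3, 4, 6, 7, 8, 9, 10, 11, 12}
Identity is INVALID: LHS = {3, 4, 10, 11} but the RHS claimed here equals {1, 2, 3, 4, 6, 7, 8, 9, 10, 11, 12}. The correct form is (A ∪ B)' = A' ∩ B'.

Identity is invalid: (A ∪ B)' = {3, 4, 10, 11} but A' ∪ B' = {1, 2, 3, 4, 6, 7, 8, 9, 10, 11, 12}. The correct De Morgan law is (A ∪ B)' = A' ∩ B'.


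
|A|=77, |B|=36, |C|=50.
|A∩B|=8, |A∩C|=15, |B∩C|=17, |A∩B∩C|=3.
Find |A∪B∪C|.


|A∪B∪C| = |A|+|B|+|C| - |A∩B|-|A∩C|-|B∩C| + |A∩B∩C|
= 77+36+50 - 8-15-17 + 3
= 163 - 40 + 3
= 126

|A ∪ B ∪ C| = 126


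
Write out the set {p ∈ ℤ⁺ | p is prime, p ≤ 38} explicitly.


Checking each candidate:
Condition: primes ≤ 38
Result = {2, 3, 5, 7, 11, 13, 17, 19, 23, 29, 31, 37}

{2, 3, 5, 7, 11, 13, 17, 19, 23, 29, 31, 37}


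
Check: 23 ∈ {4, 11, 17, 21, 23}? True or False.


A = {4, 11, 17, 21, 23}
Checking if 23 is in A
23 is in A → True

23 ∈ A


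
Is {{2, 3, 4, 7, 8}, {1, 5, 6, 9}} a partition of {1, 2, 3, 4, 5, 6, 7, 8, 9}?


A partition requires: (1) non-empty parts, (2) pairwise disjoint, (3) union = U
Parts: {2, 3, 4, 7, 8}, {1, 5, 6, 9}
Union of parts: {1, 2, 3, 4, 5, 6, 7, 8, 9}
U = {1, 2, 3, 4, 5, 6, 7, 8, 9}
All non-empty? True
Pairwise disjoint? True
Covers U? True

Yes, valid partition


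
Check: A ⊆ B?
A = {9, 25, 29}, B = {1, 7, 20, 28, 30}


A ⊆ B means every element of A is in B.
Elements in A not in B: {9, 25, 29}
So A ⊄ B.

No, A ⊄ B


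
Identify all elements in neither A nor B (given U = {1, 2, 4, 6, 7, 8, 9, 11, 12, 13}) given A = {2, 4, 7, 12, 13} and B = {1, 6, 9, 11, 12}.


A = {2, 4, 7, 12, 13}
B = {1, 6, 9, 11, 12}
Region: in neither A nor B (given U = {1, 2, 4, 6, 7, 8, 9, 11, 12, 13})
Elements: {8}

Elements in neither A nor B (given U = {1, 2, 4, 6, 7, 8, 9, 11, 12, 13}): {8}


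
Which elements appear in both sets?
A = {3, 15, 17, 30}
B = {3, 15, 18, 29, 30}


A ∩ B = elements in both A and B
A = {3, 15, 17, 30}
B = {3, 15, 18, 29, 30}
A ∩ B = {3, 15, 30}

A ∩ B = {3, 15, 30}


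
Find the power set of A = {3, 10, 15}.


|A| = 3, so |P(A)| = 2^3 = 8
Enumerate subsets by cardinality (0 to 3):
∅, {3}, {10}, {15}, {3, 10}, {3, 15}, {10, 15}, {3, 10, 15}

P(A) has 8 subsets: ∅, {3}, {10}, {15}, {3, 10}, {3, 15}, {10, 15}, {3, 10, 15}


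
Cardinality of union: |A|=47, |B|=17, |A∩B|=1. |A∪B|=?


|A ∪ B| = |A| + |B| - |A ∩ B|
= 47 + 17 - 1
= 63

|A ∪ B| = 63


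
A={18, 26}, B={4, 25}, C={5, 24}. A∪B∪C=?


A ∪ B = {4, 18, 25, 26}
(A ∪ B) ∪ C = {4, 5, 18, 24, 25, 26}

A ∪ B ∪ C = {4, 5, 18, 24, 25, 26}


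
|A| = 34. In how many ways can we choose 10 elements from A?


C(n,k) = n! / (k!(n-k)!)
C(34,10) = 34! / (10!24!)
= 131128140

C(34,10) = 131128140


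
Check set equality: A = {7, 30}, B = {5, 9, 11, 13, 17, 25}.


Two sets are equal iff they have exactly the same elements.
A = {7, 30}
B = {5, 9, 11, 13, 17, 25}
Differences: {5, 7, 9, 11, 13, 17, 25, 30}
A ≠ B

No, A ≠ B


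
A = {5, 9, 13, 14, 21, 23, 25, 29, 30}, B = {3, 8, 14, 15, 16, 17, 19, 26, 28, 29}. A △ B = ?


A △ B = (A \ B) ∪ (B \ A) = elements in exactly one of A or B
A \ B = {5, 9, 13, 21, 23, 25, 30}
B \ A = {3, 8, 15, 16, 17, 19, 26, 28}
A △ B = {3, 5, 8, 9, 13, 15, 16, 17, 19, 21, 23, 25, 26, 28, 30}

A △ B = {3, 5, 8, 9, 13, 15, 16, 17, 19, 21, 23, 25, 26, 28, 30}


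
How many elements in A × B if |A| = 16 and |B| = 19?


|A × B| = |A| × |B|
= 16 × 19
= 304

|A × B| = 304


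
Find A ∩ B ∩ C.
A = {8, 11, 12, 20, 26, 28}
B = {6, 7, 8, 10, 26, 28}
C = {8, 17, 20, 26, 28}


A ∩ B = {8, 26, 28}
(A ∩ B) ∩ C = {8, 26, 28}

A ∩ B ∩ C = {8, 26, 28}


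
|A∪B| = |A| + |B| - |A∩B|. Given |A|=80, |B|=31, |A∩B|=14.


|A ∪ B| = |A| + |B| - |A ∩ B|
= 80 + 31 - 14
= 97

|A ∪ B| = 97


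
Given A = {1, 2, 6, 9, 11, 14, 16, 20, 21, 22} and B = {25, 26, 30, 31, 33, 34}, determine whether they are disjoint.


Disjoint means A ∩ B = ∅.
A ∩ B = ∅
A ∩ B = ∅, so A and B are disjoint.

Yes, A and B are disjoint
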